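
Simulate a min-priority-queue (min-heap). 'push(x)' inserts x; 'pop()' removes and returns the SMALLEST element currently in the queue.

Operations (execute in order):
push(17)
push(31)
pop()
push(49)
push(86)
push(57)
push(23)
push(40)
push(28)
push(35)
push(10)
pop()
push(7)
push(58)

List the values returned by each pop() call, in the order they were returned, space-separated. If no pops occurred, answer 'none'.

push(17): heap contents = [17]
push(31): heap contents = [17, 31]
pop() → 17: heap contents = [31]
push(49): heap contents = [31, 49]
push(86): heap contents = [31, 49, 86]
push(57): heap contents = [31, 49, 57, 86]
push(23): heap contents = [23, 31, 49, 57, 86]
push(40): heap contents = [23, 31, 40, 49, 57, 86]
push(28): heap contents = [23, 28, 31, 40, 49, 57, 86]
push(35): heap contents = [23, 28, 31, 35, 40, 49, 57, 86]
push(10): heap contents = [10, 23, 28, 31, 35, 40, 49, 57, 86]
pop() → 10: heap contents = [23, 28, 31, 35, 40, 49, 57, 86]
push(7): heap contents = [7, 23, 28, 31, 35, 40, 49, 57, 86]
push(58): heap contents = [7, 23, 28, 31, 35, 40, 49, 57, 58, 86]

Answer: 17 10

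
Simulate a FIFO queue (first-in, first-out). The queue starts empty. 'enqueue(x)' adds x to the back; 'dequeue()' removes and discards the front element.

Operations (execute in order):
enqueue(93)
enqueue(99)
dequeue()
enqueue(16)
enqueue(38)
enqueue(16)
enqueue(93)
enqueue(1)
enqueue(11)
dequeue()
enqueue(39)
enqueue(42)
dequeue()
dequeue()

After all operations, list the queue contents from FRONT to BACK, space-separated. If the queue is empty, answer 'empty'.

enqueue(93): [93]
enqueue(99): [93, 99]
dequeue(): [99]
enqueue(16): [99, 16]
enqueue(38): [99, 16, 38]
enqueue(16): [99, 16, 38, 16]
enqueue(93): [99, 16, 38, 16, 93]
enqueue(1): [99, 16, 38, 16, 93, 1]
enqueue(11): [99, 16, 38, 16, 93, 1, 11]
dequeue(): [16, 38, 16, 93, 1, 11]
enqueue(39): [16, 38, 16, 93, 1, 11, 39]
enqueue(42): [16, 38, 16, 93, 1, 11, 39, 42]
dequeue(): [38, 16, 93, 1, 11, 39, 42]
dequeue(): [16, 93, 1, 11, 39, 42]

Answer: 16 93 1 11 39 42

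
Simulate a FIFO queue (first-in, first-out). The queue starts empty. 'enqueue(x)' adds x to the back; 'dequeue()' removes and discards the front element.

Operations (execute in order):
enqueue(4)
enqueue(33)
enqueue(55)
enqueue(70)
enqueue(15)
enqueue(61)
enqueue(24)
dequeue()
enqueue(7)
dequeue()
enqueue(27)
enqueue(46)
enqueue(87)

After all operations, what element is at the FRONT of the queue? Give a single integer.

Answer: 55

Derivation:
enqueue(4): queue = [4]
enqueue(33): queue = [4, 33]
enqueue(55): queue = [4, 33, 55]
enqueue(70): queue = [4, 33, 55, 70]
enqueue(15): queue = [4, 33, 55, 70, 15]
enqueue(61): queue = [4, 33, 55, 70, 15, 61]
enqueue(24): queue = [4, 33, 55, 70, 15, 61, 24]
dequeue(): queue = [33, 55, 70, 15, 61, 24]
enqueue(7): queue = [33, 55, 70, 15, 61, 24, 7]
dequeue(): queue = [55, 70, 15, 61, 24, 7]
enqueue(27): queue = [55, 70, 15, 61, 24, 7, 27]
enqueue(46): queue = [55, 70, 15, 61, 24, 7, 27, 46]
enqueue(87): queue = [55, 70, 15, 61, 24, 7, 27, 46, 87]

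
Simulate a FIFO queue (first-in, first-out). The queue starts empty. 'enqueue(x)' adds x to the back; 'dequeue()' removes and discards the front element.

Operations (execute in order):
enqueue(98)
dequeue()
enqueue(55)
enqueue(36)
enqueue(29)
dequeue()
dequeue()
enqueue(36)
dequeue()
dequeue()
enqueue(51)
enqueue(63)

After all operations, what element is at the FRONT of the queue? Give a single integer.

enqueue(98): queue = [98]
dequeue(): queue = []
enqueue(55): queue = [55]
enqueue(36): queue = [55, 36]
enqueue(29): queue = [55, 36, 29]
dequeue(): queue = [36, 29]
dequeue(): queue = [29]
enqueue(36): queue = [29, 36]
dequeue(): queue = [36]
dequeue(): queue = []
enqueue(51): queue = [51]
enqueue(63): queue = [51, 63]

Answer: 51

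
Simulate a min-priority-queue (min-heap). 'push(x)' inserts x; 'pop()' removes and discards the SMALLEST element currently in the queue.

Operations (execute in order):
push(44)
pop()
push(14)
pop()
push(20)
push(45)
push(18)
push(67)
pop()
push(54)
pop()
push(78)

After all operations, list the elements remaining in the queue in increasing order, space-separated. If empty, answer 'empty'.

Answer: 45 54 67 78

Derivation:
push(44): heap contents = [44]
pop() → 44: heap contents = []
push(14): heap contents = [14]
pop() → 14: heap contents = []
push(20): heap contents = [20]
push(45): heap contents = [20, 45]
push(18): heap contents = [18, 20, 45]
push(67): heap contents = [18, 20, 45, 67]
pop() → 18: heap contents = [20, 45, 67]
push(54): heap contents = [20, 45, 54, 67]
pop() → 20: heap contents = [45, 54, 67]
push(78): heap contents = [45, 54, 67, 78]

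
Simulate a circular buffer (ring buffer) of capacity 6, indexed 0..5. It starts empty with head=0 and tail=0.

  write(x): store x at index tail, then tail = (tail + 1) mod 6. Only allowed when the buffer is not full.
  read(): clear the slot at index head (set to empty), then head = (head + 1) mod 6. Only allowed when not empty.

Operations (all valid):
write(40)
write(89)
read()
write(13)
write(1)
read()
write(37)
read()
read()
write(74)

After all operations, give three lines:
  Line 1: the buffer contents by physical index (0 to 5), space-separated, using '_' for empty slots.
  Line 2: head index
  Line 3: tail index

Answer: _ _ _ _ 37 74
4
0

Derivation:
write(40): buf=[40 _ _ _ _ _], head=0, tail=1, size=1
write(89): buf=[40 89 _ _ _ _], head=0, tail=2, size=2
read(): buf=[_ 89 _ _ _ _], head=1, tail=2, size=1
write(13): buf=[_ 89 13 _ _ _], head=1, tail=3, size=2
write(1): buf=[_ 89 13 1 _ _], head=1, tail=4, size=3
read(): buf=[_ _ 13 1 _ _], head=2, tail=4, size=2
write(37): buf=[_ _ 13 1 37 _], head=2, tail=5, size=3
read(): buf=[_ _ _ 1 37 _], head=3, tail=5, size=2
read(): buf=[_ _ _ _ 37 _], head=4, tail=5, size=1
write(74): buf=[_ _ _ _ 37 74], head=4, tail=0, size=2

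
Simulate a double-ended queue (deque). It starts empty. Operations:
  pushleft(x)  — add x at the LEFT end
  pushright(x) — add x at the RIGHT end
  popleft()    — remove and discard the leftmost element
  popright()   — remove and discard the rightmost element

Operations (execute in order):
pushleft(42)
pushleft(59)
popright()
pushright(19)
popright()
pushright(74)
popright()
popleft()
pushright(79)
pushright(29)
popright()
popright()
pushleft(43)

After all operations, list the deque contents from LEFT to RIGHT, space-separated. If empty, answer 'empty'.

Answer: 43

Derivation:
pushleft(42): [42]
pushleft(59): [59, 42]
popright(): [59]
pushright(19): [59, 19]
popright(): [59]
pushright(74): [59, 74]
popright(): [59]
popleft(): []
pushright(79): [79]
pushright(29): [79, 29]
popright(): [79]
popright(): []
pushleft(43): [43]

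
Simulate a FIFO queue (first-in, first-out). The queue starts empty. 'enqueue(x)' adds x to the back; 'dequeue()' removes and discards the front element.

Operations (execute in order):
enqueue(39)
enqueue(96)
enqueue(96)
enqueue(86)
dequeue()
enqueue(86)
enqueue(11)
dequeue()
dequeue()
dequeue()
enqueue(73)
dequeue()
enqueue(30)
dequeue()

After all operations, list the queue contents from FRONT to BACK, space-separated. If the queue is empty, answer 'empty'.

enqueue(39): [39]
enqueue(96): [39, 96]
enqueue(96): [39, 96, 96]
enqueue(86): [39, 96, 96, 86]
dequeue(): [96, 96, 86]
enqueue(86): [96, 96, 86, 86]
enqueue(11): [96, 96, 86, 86, 11]
dequeue(): [96, 86, 86, 11]
dequeue(): [86, 86, 11]
dequeue(): [86, 11]
enqueue(73): [86, 11, 73]
dequeue(): [11, 73]
enqueue(30): [11, 73, 30]
dequeue(): [73, 30]

Answer: 73 30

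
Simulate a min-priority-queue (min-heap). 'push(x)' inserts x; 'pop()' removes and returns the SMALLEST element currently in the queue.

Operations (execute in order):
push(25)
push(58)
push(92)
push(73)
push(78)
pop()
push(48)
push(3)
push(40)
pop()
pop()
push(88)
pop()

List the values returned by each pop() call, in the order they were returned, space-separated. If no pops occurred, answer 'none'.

push(25): heap contents = [25]
push(58): heap contents = [25, 58]
push(92): heap contents = [25, 58, 92]
push(73): heap contents = [25, 58, 73, 92]
push(78): heap contents = [25, 58, 73, 78, 92]
pop() → 25: heap contents = [58, 73, 78, 92]
push(48): heap contents = [48, 58, 73, 78, 92]
push(3): heap contents = [3, 48, 58, 73, 78, 92]
push(40): heap contents = [3, 40, 48, 58, 73, 78, 92]
pop() → 3: heap contents = [40, 48, 58, 73, 78, 92]
pop() → 40: heap contents = [48, 58, 73, 78, 92]
push(88): heap contents = [48, 58, 73, 78, 88, 92]
pop() → 48: heap contents = [58, 73, 78, 88, 92]

Answer: 25 3 40 48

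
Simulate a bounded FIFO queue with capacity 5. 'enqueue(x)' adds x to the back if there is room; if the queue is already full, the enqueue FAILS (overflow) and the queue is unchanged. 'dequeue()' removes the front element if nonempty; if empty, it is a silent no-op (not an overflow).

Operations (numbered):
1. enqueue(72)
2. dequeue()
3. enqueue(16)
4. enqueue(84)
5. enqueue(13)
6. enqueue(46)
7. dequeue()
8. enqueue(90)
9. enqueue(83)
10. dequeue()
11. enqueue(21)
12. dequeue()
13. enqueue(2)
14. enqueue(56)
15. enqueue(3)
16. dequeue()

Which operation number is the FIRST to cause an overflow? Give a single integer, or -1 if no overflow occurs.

1. enqueue(72): size=1
2. dequeue(): size=0
3. enqueue(16): size=1
4. enqueue(84): size=2
5. enqueue(13): size=3
6. enqueue(46): size=4
7. dequeue(): size=3
8. enqueue(90): size=4
9. enqueue(83): size=5
10. dequeue(): size=4
11. enqueue(21): size=5
12. dequeue(): size=4
13. enqueue(2): size=5
14. enqueue(56): size=5=cap → OVERFLOW (fail)
15. enqueue(3): size=5=cap → OVERFLOW (fail)
16. dequeue(): size=4

Answer: 14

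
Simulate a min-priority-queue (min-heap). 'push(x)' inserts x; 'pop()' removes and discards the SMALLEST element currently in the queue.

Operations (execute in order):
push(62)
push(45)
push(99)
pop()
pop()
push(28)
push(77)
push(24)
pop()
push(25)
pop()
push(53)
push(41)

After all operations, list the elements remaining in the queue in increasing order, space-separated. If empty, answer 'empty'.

push(62): heap contents = [62]
push(45): heap contents = [45, 62]
push(99): heap contents = [45, 62, 99]
pop() → 45: heap contents = [62, 99]
pop() → 62: heap contents = [99]
push(28): heap contents = [28, 99]
push(77): heap contents = [28, 77, 99]
push(24): heap contents = [24, 28, 77, 99]
pop() → 24: heap contents = [28, 77, 99]
push(25): heap contents = [25, 28, 77, 99]
pop() → 25: heap contents = [28, 77, 99]
push(53): heap contents = [28, 53, 77, 99]
push(41): heap contents = [28, 41, 53, 77, 99]

Answer: 28 41 53 77 99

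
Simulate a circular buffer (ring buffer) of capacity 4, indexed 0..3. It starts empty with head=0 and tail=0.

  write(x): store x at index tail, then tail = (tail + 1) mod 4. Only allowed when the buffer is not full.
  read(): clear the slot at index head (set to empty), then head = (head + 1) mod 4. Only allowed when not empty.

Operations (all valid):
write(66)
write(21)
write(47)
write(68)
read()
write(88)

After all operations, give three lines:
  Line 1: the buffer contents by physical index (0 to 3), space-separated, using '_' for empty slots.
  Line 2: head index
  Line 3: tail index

write(66): buf=[66 _ _ _], head=0, tail=1, size=1
write(21): buf=[66 21 _ _], head=0, tail=2, size=2
write(47): buf=[66 21 47 _], head=0, tail=3, size=3
write(68): buf=[66 21 47 68], head=0, tail=0, size=4
read(): buf=[_ 21 47 68], head=1, tail=0, size=3
write(88): buf=[88 21 47 68], head=1, tail=1, size=4

Answer: 88 21 47 68
1
1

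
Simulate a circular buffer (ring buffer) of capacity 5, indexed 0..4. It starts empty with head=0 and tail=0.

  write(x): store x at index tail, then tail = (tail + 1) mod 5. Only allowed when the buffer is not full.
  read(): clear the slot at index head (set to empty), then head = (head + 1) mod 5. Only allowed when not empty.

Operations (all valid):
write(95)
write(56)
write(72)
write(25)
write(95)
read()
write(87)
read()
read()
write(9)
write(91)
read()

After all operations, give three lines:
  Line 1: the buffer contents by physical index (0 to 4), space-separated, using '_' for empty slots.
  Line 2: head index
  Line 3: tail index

write(95): buf=[95 _ _ _ _], head=0, tail=1, size=1
write(56): buf=[95 56 _ _ _], head=0, tail=2, size=2
write(72): buf=[95 56 72 _ _], head=0, tail=3, size=3
write(25): buf=[95 56 72 25 _], head=0, tail=4, size=4
write(95): buf=[95 56 72 25 95], head=0, tail=0, size=5
read(): buf=[_ 56 72 25 95], head=1, tail=0, size=4
write(87): buf=[87 56 72 25 95], head=1, tail=1, size=5
read(): buf=[87 _ 72 25 95], head=2, tail=1, size=4
read(): buf=[87 _ _ 25 95], head=3, tail=1, size=3
write(9): buf=[87 9 _ 25 95], head=3, tail=2, size=4
write(91): buf=[87 9 91 25 95], head=3, tail=3, size=5
read(): buf=[87 9 91 _ 95], head=4, tail=3, size=4

Answer: 87 9 91 _ 95
4
3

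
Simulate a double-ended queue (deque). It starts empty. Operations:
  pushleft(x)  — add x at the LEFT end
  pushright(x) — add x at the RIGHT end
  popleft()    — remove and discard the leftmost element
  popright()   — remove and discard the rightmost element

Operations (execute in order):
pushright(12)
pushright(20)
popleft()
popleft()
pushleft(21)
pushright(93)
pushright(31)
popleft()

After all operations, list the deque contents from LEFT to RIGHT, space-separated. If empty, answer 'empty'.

pushright(12): [12]
pushright(20): [12, 20]
popleft(): [20]
popleft(): []
pushleft(21): [21]
pushright(93): [21, 93]
pushright(31): [21, 93, 31]
popleft(): [93, 31]

Answer: 93 31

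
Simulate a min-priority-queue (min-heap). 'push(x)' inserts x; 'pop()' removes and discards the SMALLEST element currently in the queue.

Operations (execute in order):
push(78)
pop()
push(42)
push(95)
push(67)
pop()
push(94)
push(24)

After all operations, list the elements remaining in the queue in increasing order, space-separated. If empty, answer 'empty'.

Answer: 24 67 94 95

Derivation:
push(78): heap contents = [78]
pop() → 78: heap contents = []
push(42): heap contents = [42]
push(95): heap contents = [42, 95]
push(67): heap contents = [42, 67, 95]
pop() → 42: heap contents = [67, 95]
push(94): heap contents = [67, 94, 95]
push(24): heap contents = [24, 67, 94, 95]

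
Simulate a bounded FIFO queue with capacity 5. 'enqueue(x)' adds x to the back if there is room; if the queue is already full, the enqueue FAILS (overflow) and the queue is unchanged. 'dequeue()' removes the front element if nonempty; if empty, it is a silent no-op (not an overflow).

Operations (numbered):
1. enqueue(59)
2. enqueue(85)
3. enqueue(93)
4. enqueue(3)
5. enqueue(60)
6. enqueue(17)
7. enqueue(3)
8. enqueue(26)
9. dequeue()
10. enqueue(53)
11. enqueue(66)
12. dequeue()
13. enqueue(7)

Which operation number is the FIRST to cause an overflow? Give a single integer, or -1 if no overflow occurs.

Answer: 6

Derivation:
1. enqueue(59): size=1
2. enqueue(85): size=2
3. enqueue(93): size=3
4. enqueue(3): size=4
5. enqueue(60): size=5
6. enqueue(17): size=5=cap → OVERFLOW (fail)
7. enqueue(3): size=5=cap → OVERFLOW (fail)
8. enqueue(26): size=5=cap → OVERFLOW (fail)
9. dequeue(): size=4
10. enqueue(53): size=5
11. enqueue(66): size=5=cap → OVERFLOW (fail)
12. dequeue(): size=4
13. enqueue(7): size=5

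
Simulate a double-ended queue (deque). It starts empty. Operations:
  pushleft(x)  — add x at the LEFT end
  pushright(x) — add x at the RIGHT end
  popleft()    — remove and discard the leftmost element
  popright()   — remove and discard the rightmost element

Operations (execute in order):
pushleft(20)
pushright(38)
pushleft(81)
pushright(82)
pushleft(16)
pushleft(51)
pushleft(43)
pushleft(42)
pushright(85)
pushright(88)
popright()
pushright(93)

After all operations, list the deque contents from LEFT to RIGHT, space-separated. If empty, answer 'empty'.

Answer: 42 43 51 16 81 20 38 82 85 93

Derivation:
pushleft(20): [20]
pushright(38): [20, 38]
pushleft(81): [81, 20, 38]
pushright(82): [81, 20, 38, 82]
pushleft(16): [16, 81, 20, 38, 82]
pushleft(51): [51, 16, 81, 20, 38, 82]
pushleft(43): [43, 51, 16, 81, 20, 38, 82]
pushleft(42): [42, 43, 51, 16, 81, 20, 38, 82]
pushright(85): [42, 43, 51, 16, 81, 20, 38, 82, 85]
pushright(88): [42, 43, 51, 16, 81, 20, 38, 82, 85, 88]
popright(): [42, 43, 51, 16, 81, 20, 38, 82, 85]
pushright(93): [42, 43, 51, 16, 81, 20, 38, 82, 85, 93]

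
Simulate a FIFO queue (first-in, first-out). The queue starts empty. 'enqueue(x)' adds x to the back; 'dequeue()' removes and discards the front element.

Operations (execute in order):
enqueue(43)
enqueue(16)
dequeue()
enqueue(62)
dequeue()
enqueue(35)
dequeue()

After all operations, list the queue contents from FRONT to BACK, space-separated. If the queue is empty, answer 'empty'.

enqueue(43): [43]
enqueue(16): [43, 16]
dequeue(): [16]
enqueue(62): [16, 62]
dequeue(): [62]
enqueue(35): [62, 35]
dequeue(): [35]

Answer: 35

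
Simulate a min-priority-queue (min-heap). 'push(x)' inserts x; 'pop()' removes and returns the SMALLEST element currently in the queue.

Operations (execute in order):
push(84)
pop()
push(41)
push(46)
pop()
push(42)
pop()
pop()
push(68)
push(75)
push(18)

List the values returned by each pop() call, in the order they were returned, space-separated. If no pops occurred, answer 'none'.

Answer: 84 41 42 46

Derivation:
push(84): heap contents = [84]
pop() → 84: heap contents = []
push(41): heap contents = [41]
push(46): heap contents = [41, 46]
pop() → 41: heap contents = [46]
push(42): heap contents = [42, 46]
pop() → 42: heap contents = [46]
pop() → 46: heap contents = []
push(68): heap contents = [68]
push(75): heap contents = [68, 75]
push(18): heap contents = [18, 68, 75]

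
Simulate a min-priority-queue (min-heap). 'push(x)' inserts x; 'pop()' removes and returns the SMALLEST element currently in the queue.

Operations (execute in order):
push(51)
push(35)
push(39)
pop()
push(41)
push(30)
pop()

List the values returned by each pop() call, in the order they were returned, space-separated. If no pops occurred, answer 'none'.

push(51): heap contents = [51]
push(35): heap contents = [35, 51]
push(39): heap contents = [35, 39, 51]
pop() → 35: heap contents = [39, 51]
push(41): heap contents = [39, 41, 51]
push(30): heap contents = [30, 39, 41, 51]
pop() → 30: heap contents = [39, 41, 51]

Answer: 35 30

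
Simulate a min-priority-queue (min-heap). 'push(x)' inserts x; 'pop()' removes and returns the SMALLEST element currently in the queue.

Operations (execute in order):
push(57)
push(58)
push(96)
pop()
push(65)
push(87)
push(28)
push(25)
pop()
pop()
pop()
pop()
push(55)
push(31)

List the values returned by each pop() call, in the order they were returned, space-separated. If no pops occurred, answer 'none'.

push(57): heap contents = [57]
push(58): heap contents = [57, 58]
push(96): heap contents = [57, 58, 96]
pop() → 57: heap contents = [58, 96]
push(65): heap contents = [58, 65, 96]
push(87): heap contents = [58, 65, 87, 96]
push(28): heap contents = [28, 58, 65, 87, 96]
push(25): heap contents = [25, 28, 58, 65, 87, 96]
pop() → 25: heap contents = [28, 58, 65, 87, 96]
pop() → 28: heap contents = [58, 65, 87, 96]
pop() → 58: heap contents = [65, 87, 96]
pop() → 65: heap contents = [87, 96]
push(55): heap contents = [55, 87, 96]
push(31): heap contents = [31, 55, 87, 96]

Answer: 57 25 28 58 65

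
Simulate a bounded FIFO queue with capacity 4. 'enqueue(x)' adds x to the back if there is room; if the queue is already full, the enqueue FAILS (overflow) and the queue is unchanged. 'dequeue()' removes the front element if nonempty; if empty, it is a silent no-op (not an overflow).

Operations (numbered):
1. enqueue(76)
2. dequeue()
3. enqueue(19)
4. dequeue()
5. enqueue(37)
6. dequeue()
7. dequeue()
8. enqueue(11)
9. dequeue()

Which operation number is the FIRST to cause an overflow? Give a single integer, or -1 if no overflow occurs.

Answer: -1

Derivation:
1. enqueue(76): size=1
2. dequeue(): size=0
3. enqueue(19): size=1
4. dequeue(): size=0
5. enqueue(37): size=1
6. dequeue(): size=0
7. dequeue(): empty, no-op, size=0
8. enqueue(11): size=1
9. dequeue(): size=0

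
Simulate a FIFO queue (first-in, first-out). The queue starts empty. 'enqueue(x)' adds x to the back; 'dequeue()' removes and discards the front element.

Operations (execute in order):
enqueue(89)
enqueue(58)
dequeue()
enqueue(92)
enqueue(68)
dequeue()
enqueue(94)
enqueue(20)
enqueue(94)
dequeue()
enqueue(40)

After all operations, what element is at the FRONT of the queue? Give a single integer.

Answer: 68

Derivation:
enqueue(89): queue = [89]
enqueue(58): queue = [89, 58]
dequeue(): queue = [58]
enqueue(92): queue = [58, 92]
enqueue(68): queue = [58, 92, 68]
dequeue(): queue = [92, 68]
enqueue(94): queue = [92, 68, 94]
enqueue(20): queue = [92, 68, 94, 20]
enqueue(94): queue = [92, 68, 94, 20, 94]
dequeue(): queue = [68, 94, 20, 94]
enqueue(40): queue = [68, 94, 20, 94, 40]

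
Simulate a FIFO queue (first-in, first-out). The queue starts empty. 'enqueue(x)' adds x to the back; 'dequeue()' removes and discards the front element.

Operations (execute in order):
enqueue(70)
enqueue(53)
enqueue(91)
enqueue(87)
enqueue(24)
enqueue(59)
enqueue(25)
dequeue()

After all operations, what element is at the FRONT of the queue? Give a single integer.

Answer: 53

Derivation:
enqueue(70): queue = [70]
enqueue(53): queue = [70, 53]
enqueue(91): queue = [70, 53, 91]
enqueue(87): queue = [70, 53, 91, 87]
enqueue(24): queue = [70, 53, 91, 87, 24]
enqueue(59): queue = [70, 53, 91, 87, 24, 59]
enqueue(25): queue = [70, 53, 91, 87, 24, 59, 25]
dequeue(): queue = [53, 91, 87, 24, 59, 25]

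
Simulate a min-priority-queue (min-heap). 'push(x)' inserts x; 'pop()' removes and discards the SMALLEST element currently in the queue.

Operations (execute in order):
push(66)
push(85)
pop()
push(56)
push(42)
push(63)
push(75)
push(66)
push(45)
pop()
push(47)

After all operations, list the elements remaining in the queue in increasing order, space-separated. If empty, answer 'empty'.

Answer: 45 47 56 63 66 75 85

Derivation:
push(66): heap contents = [66]
push(85): heap contents = [66, 85]
pop() → 66: heap contents = [85]
push(56): heap contents = [56, 85]
push(42): heap contents = [42, 56, 85]
push(63): heap contents = [42, 56, 63, 85]
push(75): heap contents = [42, 56, 63, 75, 85]
push(66): heap contents = [42, 56, 63, 66, 75, 85]
push(45): heap contents = [42, 45, 56, 63, 66, 75, 85]
pop() → 42: heap contents = [45, 56, 63, 66, 75, 85]
push(47): heap contents = [45, 47, 56, 63, 66, 75, 85]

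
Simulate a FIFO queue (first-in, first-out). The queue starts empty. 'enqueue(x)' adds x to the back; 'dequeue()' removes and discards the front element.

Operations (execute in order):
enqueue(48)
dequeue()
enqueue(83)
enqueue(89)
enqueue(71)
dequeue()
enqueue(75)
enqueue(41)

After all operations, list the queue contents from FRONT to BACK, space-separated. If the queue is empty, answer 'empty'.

Answer: 89 71 75 41

Derivation:
enqueue(48): [48]
dequeue(): []
enqueue(83): [83]
enqueue(89): [83, 89]
enqueue(71): [83, 89, 71]
dequeue(): [89, 71]
enqueue(75): [89, 71, 75]
enqueue(41): [89, 71, 75, 41]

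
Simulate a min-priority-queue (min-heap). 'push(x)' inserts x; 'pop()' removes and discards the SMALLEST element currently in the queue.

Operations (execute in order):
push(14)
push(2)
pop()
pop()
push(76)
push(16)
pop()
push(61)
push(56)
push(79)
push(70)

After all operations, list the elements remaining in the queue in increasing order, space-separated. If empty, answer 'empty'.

Answer: 56 61 70 76 79

Derivation:
push(14): heap contents = [14]
push(2): heap contents = [2, 14]
pop() → 2: heap contents = [14]
pop() → 14: heap contents = []
push(76): heap contents = [76]
push(16): heap contents = [16, 76]
pop() → 16: heap contents = [76]
push(61): heap contents = [61, 76]
push(56): heap contents = [56, 61, 76]
push(79): heap contents = [56, 61, 76, 79]
push(70): heap contents = [56, 61, 70, 76, 79]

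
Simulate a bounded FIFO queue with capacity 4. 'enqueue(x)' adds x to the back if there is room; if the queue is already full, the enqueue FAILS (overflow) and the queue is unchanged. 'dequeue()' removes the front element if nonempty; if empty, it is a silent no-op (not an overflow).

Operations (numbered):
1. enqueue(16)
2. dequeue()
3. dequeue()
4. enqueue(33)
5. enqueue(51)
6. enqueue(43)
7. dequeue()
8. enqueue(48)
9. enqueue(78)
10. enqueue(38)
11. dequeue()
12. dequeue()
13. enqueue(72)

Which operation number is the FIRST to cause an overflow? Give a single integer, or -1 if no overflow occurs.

Answer: 10

Derivation:
1. enqueue(16): size=1
2. dequeue(): size=0
3. dequeue(): empty, no-op, size=0
4. enqueue(33): size=1
5. enqueue(51): size=2
6. enqueue(43): size=3
7. dequeue(): size=2
8. enqueue(48): size=3
9. enqueue(78): size=4
10. enqueue(38): size=4=cap → OVERFLOW (fail)
11. dequeue(): size=3
12. dequeue(): size=2
13. enqueue(72): size=3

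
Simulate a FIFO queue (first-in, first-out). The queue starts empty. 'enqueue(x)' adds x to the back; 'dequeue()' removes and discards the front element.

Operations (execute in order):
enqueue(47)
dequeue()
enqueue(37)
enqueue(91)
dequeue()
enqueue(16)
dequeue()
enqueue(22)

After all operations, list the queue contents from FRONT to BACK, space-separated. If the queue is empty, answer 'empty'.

enqueue(47): [47]
dequeue(): []
enqueue(37): [37]
enqueue(91): [37, 91]
dequeue(): [91]
enqueue(16): [91, 16]
dequeue(): [16]
enqueue(22): [16, 22]

Answer: 16 22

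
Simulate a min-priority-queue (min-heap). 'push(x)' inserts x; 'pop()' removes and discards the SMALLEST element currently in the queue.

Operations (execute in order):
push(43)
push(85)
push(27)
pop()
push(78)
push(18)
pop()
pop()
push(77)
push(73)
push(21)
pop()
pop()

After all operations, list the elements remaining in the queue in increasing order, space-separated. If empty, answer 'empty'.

push(43): heap contents = [43]
push(85): heap contents = [43, 85]
push(27): heap contents = [27, 43, 85]
pop() → 27: heap contents = [43, 85]
push(78): heap contents = [43, 78, 85]
push(18): heap contents = [18, 43, 78, 85]
pop() → 18: heap contents = [43, 78, 85]
pop() → 43: heap contents = [78, 85]
push(77): heap contents = [77, 78, 85]
push(73): heap contents = [73, 77, 78, 85]
push(21): heap contents = [21, 73, 77, 78, 85]
pop() → 21: heap contents = [73, 77, 78, 85]
pop() → 73: heap contents = [77, 78, 85]

Answer: 77 78 85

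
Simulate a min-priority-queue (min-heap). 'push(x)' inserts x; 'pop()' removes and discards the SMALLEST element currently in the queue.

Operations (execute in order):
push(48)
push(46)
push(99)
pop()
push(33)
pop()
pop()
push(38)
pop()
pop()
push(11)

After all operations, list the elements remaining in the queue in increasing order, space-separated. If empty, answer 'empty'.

push(48): heap contents = [48]
push(46): heap contents = [46, 48]
push(99): heap contents = [46, 48, 99]
pop() → 46: heap contents = [48, 99]
push(33): heap contents = [33, 48, 99]
pop() → 33: heap contents = [48, 99]
pop() → 48: heap contents = [99]
push(38): heap contents = [38, 99]
pop() → 38: heap contents = [99]
pop() → 99: heap contents = []
push(11): heap contents = [11]

Answer: 11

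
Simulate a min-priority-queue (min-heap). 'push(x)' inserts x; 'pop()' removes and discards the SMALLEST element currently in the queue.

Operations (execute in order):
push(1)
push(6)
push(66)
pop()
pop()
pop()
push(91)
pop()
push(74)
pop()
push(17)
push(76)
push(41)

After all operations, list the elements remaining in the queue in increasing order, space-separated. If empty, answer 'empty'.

push(1): heap contents = [1]
push(6): heap contents = [1, 6]
push(66): heap contents = [1, 6, 66]
pop() → 1: heap contents = [6, 66]
pop() → 6: heap contents = [66]
pop() → 66: heap contents = []
push(91): heap contents = [91]
pop() → 91: heap contents = []
push(74): heap contents = [74]
pop() → 74: heap contents = []
push(17): heap contents = [17]
push(76): heap contents = [17, 76]
push(41): heap contents = [17, 41, 76]

Answer: 17 41 76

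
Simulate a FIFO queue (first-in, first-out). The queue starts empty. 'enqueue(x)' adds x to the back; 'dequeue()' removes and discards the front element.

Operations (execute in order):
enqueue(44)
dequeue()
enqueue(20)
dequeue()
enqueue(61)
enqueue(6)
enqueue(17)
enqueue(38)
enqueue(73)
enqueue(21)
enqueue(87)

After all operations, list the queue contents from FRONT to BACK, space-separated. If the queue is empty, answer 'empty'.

enqueue(44): [44]
dequeue(): []
enqueue(20): [20]
dequeue(): []
enqueue(61): [61]
enqueue(6): [61, 6]
enqueue(17): [61, 6, 17]
enqueue(38): [61, 6, 17, 38]
enqueue(73): [61, 6, 17, 38, 73]
enqueue(21): [61, 6, 17, 38, 73, 21]
enqueue(87): [61, 6, 17, 38, 73, 21, 87]

Answer: 61 6 17 38 73 21 87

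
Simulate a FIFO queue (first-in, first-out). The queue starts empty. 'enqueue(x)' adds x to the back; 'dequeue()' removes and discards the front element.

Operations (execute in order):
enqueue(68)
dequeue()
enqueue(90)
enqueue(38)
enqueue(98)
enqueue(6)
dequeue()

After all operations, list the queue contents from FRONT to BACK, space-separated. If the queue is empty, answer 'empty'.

enqueue(68): [68]
dequeue(): []
enqueue(90): [90]
enqueue(38): [90, 38]
enqueue(98): [90, 38, 98]
enqueue(6): [90, 38, 98, 6]
dequeue(): [38, 98, 6]

Answer: 38 98 6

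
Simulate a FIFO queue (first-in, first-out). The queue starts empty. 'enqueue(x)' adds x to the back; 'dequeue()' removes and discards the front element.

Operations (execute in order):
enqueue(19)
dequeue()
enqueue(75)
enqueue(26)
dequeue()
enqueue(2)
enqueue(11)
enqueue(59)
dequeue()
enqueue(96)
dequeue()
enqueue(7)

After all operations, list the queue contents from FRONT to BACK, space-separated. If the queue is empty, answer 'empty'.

Answer: 11 59 96 7

Derivation:
enqueue(19): [19]
dequeue(): []
enqueue(75): [75]
enqueue(26): [75, 26]
dequeue(): [26]
enqueue(2): [26, 2]
enqueue(11): [26, 2, 11]
enqueue(59): [26, 2, 11, 59]
dequeue(): [2, 11, 59]
enqueue(96): [2, 11, 59, 96]
dequeue(): [11, 59, 96]
enqueue(7): [11, 59, 96, 7]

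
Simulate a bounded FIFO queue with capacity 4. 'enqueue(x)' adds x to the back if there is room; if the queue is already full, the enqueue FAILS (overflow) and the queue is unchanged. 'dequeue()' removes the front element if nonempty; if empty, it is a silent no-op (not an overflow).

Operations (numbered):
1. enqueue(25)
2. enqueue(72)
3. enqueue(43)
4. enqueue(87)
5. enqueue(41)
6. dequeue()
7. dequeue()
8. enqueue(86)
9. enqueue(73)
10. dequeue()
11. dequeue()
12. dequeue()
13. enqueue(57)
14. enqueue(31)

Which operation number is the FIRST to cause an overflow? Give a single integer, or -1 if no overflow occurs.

Answer: 5

Derivation:
1. enqueue(25): size=1
2. enqueue(72): size=2
3. enqueue(43): size=3
4. enqueue(87): size=4
5. enqueue(41): size=4=cap → OVERFLOW (fail)
6. dequeue(): size=3
7. dequeue(): size=2
8. enqueue(86): size=3
9. enqueue(73): size=4
10. dequeue(): size=3
11. dequeue(): size=2
12. dequeue(): size=1
13. enqueue(57): size=2
14. enqueue(31): size=3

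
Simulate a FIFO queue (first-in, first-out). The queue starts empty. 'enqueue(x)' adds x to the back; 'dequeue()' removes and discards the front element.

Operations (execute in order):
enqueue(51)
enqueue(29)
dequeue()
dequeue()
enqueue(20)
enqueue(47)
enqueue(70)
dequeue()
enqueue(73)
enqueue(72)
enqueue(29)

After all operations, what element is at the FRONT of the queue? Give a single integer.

enqueue(51): queue = [51]
enqueue(29): queue = [51, 29]
dequeue(): queue = [29]
dequeue(): queue = []
enqueue(20): queue = [20]
enqueue(47): queue = [20, 47]
enqueue(70): queue = [20, 47, 70]
dequeue(): queue = [47, 70]
enqueue(73): queue = [47, 70, 73]
enqueue(72): queue = [47, 70, 73, 72]
enqueue(29): queue = [47, 70, 73, 72, 29]

Answer: 47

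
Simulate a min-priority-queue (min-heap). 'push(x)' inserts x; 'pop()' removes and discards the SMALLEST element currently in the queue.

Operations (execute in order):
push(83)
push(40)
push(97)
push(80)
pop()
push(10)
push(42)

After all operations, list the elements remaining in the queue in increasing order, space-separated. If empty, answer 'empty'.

Answer: 10 42 80 83 97

Derivation:
push(83): heap contents = [83]
push(40): heap contents = [40, 83]
push(97): heap contents = [40, 83, 97]
push(80): heap contents = [40, 80, 83, 97]
pop() → 40: heap contents = [80, 83, 97]
push(10): heap contents = [10, 80, 83, 97]
push(42): heap contents = [10, 42, 80, 83, 97]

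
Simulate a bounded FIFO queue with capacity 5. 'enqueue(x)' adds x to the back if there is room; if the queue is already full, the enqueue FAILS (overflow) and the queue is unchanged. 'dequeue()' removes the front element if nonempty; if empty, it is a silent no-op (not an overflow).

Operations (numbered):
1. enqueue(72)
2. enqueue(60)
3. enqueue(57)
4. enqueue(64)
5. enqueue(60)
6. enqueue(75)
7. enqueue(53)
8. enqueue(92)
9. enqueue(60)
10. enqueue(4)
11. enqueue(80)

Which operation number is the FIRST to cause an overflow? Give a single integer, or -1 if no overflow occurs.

Answer: 6

Derivation:
1. enqueue(72): size=1
2. enqueue(60): size=2
3. enqueue(57): size=3
4. enqueue(64): size=4
5. enqueue(60): size=5
6. enqueue(75): size=5=cap → OVERFLOW (fail)
7. enqueue(53): size=5=cap → OVERFLOW (fail)
8. enqueue(92): size=5=cap → OVERFLOW (fail)
9. enqueue(60): size=5=cap → OVERFLOW (fail)
10. enqueue(4): size=5=cap → OVERFLOW (fail)
11. enqueue(80): size=5=cap → OVERFLOW (fail)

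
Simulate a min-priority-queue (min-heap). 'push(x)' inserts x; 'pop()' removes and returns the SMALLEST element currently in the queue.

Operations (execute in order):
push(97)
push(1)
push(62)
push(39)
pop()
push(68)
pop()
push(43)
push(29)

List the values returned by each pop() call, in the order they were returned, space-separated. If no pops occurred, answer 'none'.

Answer: 1 39

Derivation:
push(97): heap contents = [97]
push(1): heap contents = [1, 97]
push(62): heap contents = [1, 62, 97]
push(39): heap contents = [1, 39, 62, 97]
pop() → 1: heap contents = [39, 62, 97]
push(68): heap contents = [39, 62, 68, 97]
pop() → 39: heap contents = [62, 68, 97]
push(43): heap contents = [43, 62, 68, 97]
push(29): heap contents = [29, 43, 62, 68, 97]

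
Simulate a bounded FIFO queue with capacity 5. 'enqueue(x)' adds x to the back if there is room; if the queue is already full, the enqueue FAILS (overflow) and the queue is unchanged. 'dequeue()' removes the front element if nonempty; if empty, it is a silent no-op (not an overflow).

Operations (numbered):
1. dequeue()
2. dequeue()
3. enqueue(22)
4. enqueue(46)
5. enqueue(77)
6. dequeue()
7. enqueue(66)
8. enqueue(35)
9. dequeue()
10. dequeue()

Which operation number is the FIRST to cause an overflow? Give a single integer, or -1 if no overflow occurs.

1. dequeue(): empty, no-op, size=0
2. dequeue(): empty, no-op, size=0
3. enqueue(22): size=1
4. enqueue(46): size=2
5. enqueue(77): size=3
6. dequeue(): size=2
7. enqueue(66): size=3
8. enqueue(35): size=4
9. dequeue(): size=3
10. dequeue(): size=2

Answer: -1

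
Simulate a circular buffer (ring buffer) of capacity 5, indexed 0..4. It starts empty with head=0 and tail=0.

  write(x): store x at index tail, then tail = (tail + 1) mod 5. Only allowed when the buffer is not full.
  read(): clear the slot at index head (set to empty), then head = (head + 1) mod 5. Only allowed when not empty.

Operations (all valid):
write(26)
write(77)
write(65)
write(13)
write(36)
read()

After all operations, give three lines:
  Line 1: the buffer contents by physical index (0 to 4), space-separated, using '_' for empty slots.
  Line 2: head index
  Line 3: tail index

write(26): buf=[26 _ _ _ _], head=0, tail=1, size=1
write(77): buf=[26 77 _ _ _], head=0, tail=2, size=2
write(65): buf=[26 77 65 _ _], head=0, tail=3, size=3
write(13): buf=[26 77 65 13 _], head=0, tail=4, size=4
write(36): buf=[26 77 65 13 36], head=0, tail=0, size=5
read(): buf=[_ 77 65 13 36], head=1, tail=0, size=4

Answer: _ 77 65 13 36
1
0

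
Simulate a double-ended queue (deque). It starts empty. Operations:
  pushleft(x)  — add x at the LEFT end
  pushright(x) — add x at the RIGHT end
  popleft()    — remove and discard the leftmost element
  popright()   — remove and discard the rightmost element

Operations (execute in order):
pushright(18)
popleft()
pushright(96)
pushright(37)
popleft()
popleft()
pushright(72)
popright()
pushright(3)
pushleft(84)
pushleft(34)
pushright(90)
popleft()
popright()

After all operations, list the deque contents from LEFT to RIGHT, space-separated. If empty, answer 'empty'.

Answer: 84 3

Derivation:
pushright(18): [18]
popleft(): []
pushright(96): [96]
pushright(37): [96, 37]
popleft(): [37]
popleft(): []
pushright(72): [72]
popright(): []
pushright(3): [3]
pushleft(84): [84, 3]
pushleft(34): [34, 84, 3]
pushright(90): [34, 84, 3, 90]
popleft(): [84, 3, 90]
popright(): [84, 3]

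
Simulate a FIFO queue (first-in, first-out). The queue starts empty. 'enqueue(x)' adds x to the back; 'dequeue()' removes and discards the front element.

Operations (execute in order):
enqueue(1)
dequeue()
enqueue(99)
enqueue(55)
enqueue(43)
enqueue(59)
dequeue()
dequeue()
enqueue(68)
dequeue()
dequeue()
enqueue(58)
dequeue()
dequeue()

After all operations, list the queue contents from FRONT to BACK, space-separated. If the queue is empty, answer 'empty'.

Answer: empty

Derivation:
enqueue(1): [1]
dequeue(): []
enqueue(99): [99]
enqueue(55): [99, 55]
enqueue(43): [99, 55, 43]
enqueue(59): [99, 55, 43, 59]
dequeue(): [55, 43, 59]
dequeue(): [43, 59]
enqueue(68): [43, 59, 68]
dequeue(): [59, 68]
dequeue(): [68]
enqueue(58): [68, 58]
dequeue(): [58]
dequeue(): []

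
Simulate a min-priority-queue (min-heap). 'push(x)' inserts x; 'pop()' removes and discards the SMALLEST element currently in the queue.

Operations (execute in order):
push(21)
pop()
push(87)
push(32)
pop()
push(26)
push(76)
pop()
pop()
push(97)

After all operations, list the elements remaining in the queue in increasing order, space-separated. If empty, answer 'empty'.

Answer: 87 97

Derivation:
push(21): heap contents = [21]
pop() → 21: heap contents = []
push(87): heap contents = [87]
push(32): heap contents = [32, 87]
pop() → 32: heap contents = [87]
push(26): heap contents = [26, 87]
push(76): heap contents = [26, 76, 87]
pop() → 26: heap contents = [76, 87]
pop() → 76: heap contents = [87]
push(97): heap contents = [87, 97]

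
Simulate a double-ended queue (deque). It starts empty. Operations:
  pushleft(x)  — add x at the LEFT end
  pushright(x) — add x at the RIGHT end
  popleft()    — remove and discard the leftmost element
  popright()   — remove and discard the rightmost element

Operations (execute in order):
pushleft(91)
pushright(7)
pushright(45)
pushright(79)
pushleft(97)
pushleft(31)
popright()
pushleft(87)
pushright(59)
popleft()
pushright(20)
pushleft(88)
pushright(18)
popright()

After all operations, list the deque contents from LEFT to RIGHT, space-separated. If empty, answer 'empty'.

Answer: 88 31 97 91 7 45 59 20

Derivation:
pushleft(91): [91]
pushright(7): [91, 7]
pushright(45): [91, 7, 45]
pushright(79): [91, 7, 45, 79]
pushleft(97): [97, 91, 7, 45, 79]
pushleft(31): [31, 97, 91, 7, 45, 79]
popright(): [31, 97, 91, 7, 45]
pushleft(87): [87, 31, 97, 91, 7, 45]
pushright(59): [87, 31, 97, 91, 7, 45, 59]
popleft(): [31, 97, 91, 7, 45, 59]
pushright(20): [31, 97, 91, 7, 45, 59, 20]
pushleft(88): [88, 31, 97, 91, 7, 45, 59, 20]
pushright(18): [88, 31, 97, 91, 7, 45, 59, 20, 18]
popright(): [88, 31, 97, 91, 7, 45, 59, 20]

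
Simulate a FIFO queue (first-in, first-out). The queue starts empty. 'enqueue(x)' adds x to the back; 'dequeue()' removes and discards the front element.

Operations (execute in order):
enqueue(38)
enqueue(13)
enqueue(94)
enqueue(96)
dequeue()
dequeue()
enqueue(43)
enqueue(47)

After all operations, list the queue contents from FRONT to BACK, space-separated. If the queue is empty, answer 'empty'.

enqueue(38): [38]
enqueue(13): [38, 13]
enqueue(94): [38, 13, 94]
enqueue(96): [38, 13, 94, 96]
dequeue(): [13, 94, 96]
dequeue(): [94, 96]
enqueue(43): [94, 96, 43]
enqueue(47): [94, 96, 43, 47]

Answer: 94 96 43 47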